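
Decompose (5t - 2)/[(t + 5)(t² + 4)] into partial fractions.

At t=-5: α = (5·(-5) - 2)/((-5)² + 4) = -27/29. β = -α = 27/29, γ = 5 - (-5)·α = 10/29
Result: (-27/29)/(t + 5) + ((27/29)t + 10/29)/(t² + 4)


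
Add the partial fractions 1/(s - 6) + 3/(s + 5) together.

Common denominator (s - 6)(s + 5). Numerator: 1(s + 5) + 3(s - 6) = (s + 5) + (3s - 18) = 4s - 13
Result: (4s - 13)/[(s - 6)(s + 5)]


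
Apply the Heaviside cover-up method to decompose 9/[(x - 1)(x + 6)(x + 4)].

Cover (x - 1), x=1: α = 9/[(1 + 6)(1 + 4)] = 9/35. Cover (x + 6), x=-6: β = 9/[(-6 - 1)(-6 + 4)] = 9/14. Cover (x + 4), x=-4: γ = 9/[(-4 - 1)(-4 + 6)] = -9/10.
Result: (9/35)/(x - 1) + (9/14)/(x + 6) - (9/10)/(x + 4)


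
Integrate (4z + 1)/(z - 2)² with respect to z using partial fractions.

Decompose: A = 4, B = 4·2 + 1 = 9, so (4z + 1)/(z - 2)² = 4/(z - 2) + 9/(z - 2)². Integrate: ∫ A/(z - 2) dz = 4 ln|(z - 2)|; ∫ B/(z - 2)² dz = -9/(z - 2). Sum: 4 ln|(z - 2)| - 9/(z - 2) + C


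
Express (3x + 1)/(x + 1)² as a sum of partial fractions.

(3x + 1) = α(x + 1) + β. At x = -1: β = 3·(-1) + 1 = -2. Coeff of x: α = 3
Result: 3/(x + 1) - 2/(x + 1)²


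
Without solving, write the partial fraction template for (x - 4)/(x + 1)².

Repeated linear factor: A/(x + 1) + B/(x + 1)²


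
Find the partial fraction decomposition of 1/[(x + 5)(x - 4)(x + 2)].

Using cover-up method: P = 1/27, Q = 1/54, R = -1/18
Result: (1/27)/(x + 5) + (1/54)/(x - 4) - (1/18)/(x + 2)


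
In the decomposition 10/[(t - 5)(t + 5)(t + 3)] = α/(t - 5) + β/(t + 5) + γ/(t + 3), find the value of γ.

Cover-up at t = -3: γ = 10/[(-3 - 5)(-3 + 5)] = 10/[(-8)(2)] = -10/16 = -5/8


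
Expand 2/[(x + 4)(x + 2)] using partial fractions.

2/(x + 4)(x + 2) = A/(x + 4) + B/(x + 2). A = 2/(-4 + 2) = -1, B = 2/(-2 + 4) = 1
Result: -1/(x + 4) + 1/(x + 2)


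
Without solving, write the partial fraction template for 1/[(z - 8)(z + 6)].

Distinct linear factors: P/(z - 8) + Q/(z + 6)


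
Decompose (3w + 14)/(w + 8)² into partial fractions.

(3w + 14) = P(w + 8) + Q. At w = -8: Q = 3·(-8) + 14 = -10. Coeff of w: P = 3
Result: 3/(w + 8) - 10/(w + 8)²


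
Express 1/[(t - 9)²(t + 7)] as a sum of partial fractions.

Cover-up at t=-7: C = 1/(-7 - 9)² = 1/256. Cover-up at t=9: B = 1/(9 + 7) = 1/16. Comparing t² coeff: A = -C = -1/256
Result: (-1/256)/(t - 9) + (1/16)/(t - 9)² + (1/256)/(t + 7)


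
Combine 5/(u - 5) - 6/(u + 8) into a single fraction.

Common denominator (u - 5)(u + 8). Numerator: 5(u + 8) - 6(u - 5) = (5u + 40) - (6u - 30) = -u + 70
Result: (-u + 70)/[(u - 5)(u + 8)]


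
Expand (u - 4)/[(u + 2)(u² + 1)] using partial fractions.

At u=-2: α = (1·(-2) - 4)/((-2)² + 1) = -6/5. β = -α = 6/5, γ = 1 - (-2)·α = -7/5
Result: (-6/5)/(u + 2) + ((6/5)u - 7/5)/(u² + 1)


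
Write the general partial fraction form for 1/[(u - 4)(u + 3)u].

Three distinct linear factors: A/(u - 4) + B/(u + 3) + C/u


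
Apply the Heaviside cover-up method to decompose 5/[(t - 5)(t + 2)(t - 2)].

Cover (t - 5), t=5: α = 5/[(5 + 2)(5 - 2)] = 5/21. Cover (t + 2), t=-2: β = 5/[(-2 - 5)(-2 - 2)] = 5/28. Cover (t - 2), t=2: γ = 5/[(2 - 5)(2 + 2)] = -5/12.
Result: (5/21)/(t - 5) + (5/28)/(t + 2) - (5/12)/(t - 2)


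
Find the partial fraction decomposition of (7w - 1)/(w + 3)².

(7w - 1) = P(w + 3) + Q. At w = -3: Q = 7·(-3) - 1 = -22. Coeff of w: P = 7
Result: 7/(w + 3) - 22/(w + 3)²


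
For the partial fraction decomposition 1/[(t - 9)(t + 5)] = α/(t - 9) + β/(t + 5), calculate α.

Cover-up at t = 9: α = 1/(9 + 5) = 1/14


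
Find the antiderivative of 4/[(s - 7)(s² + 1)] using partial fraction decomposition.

Cover-up at s=7: P = 4/(7²+1) = 2/25. Coeff matching: Q = -2/25, R = -14/25. Decomposition: (2/25)/(s - 7) - ((2/25)s + 14/25)/(s² + 1). Integrate: linear → ln, quadratic → (1/2)ln + arctan: (2/25) ln|(s - 7)| - (1/25) ln(s² + 1) - (14/25) arctan(s) + C


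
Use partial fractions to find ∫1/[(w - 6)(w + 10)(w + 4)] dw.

Cover-up: α = 1/160, β = 1/96, γ = -1/60. Decomposition: (1/160)/(w - 6) + (1/96)/(w + 10) - (1/60)/(w + 4). Integrate each term: (1/160) ln|(w - 6)| + (1/96) ln|(w + 10)| - (1/60) ln|(w + 4)| + C


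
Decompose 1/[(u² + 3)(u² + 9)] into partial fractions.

Coefficient matching gives A = C = 0, B = 1/(9-3) = 1/6, D = -B = -1/6
Result: (1/6)/(u² + 3) - (1/6)/(u² + 9)


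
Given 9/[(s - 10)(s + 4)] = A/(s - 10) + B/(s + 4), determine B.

Cover-up at s = -4: B = 9/(-4 - 10) = -9/14


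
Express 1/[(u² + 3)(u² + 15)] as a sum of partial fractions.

Coefficient matching gives α = γ = 0, β = 1/(15-3) = 1/12, δ = -β = -1/12
Result: (1/12)/(u² + 3) - (1/12)/(u² + 15)


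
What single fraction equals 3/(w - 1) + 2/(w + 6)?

Common denominator (w - 1)(w + 6). Numerator: 3(w + 6) + 2(w - 1) = (3w + 18) + (2w - 2) = 5w + 16
Result: (5w + 16)/[(w - 1)(w + 6)]


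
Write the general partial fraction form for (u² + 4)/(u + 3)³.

Repeated linear factor (power 3): α/(u + 3) + β/(u + 3)² + γ/(u + 3)³


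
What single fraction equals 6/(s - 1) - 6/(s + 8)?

Common denominator (s - 1)(s + 8). Numerator: 6(s + 8) - 6(s - 1) = (6s + 48) - (6s - 6) = 54
Result: (54)/[(s - 1)(s + 8)]


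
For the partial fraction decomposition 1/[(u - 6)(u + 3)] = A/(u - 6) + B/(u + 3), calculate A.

Cover-up at u = 6: A = 1/(6 + 3) = 1/9


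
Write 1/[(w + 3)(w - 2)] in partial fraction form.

1/(w + 3)(w - 2) = A/(w + 3) + B/(w - 2). A = 1/(-3 - 2) = -1/5, B = 1/(2 + 3) = 1/5
Result: (-1/5)/(w + 3) + (1/5)/(w - 2)


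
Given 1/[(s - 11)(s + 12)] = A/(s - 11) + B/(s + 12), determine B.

Cover-up at s = -12: B = 1/(-12 - 11) = -1/23


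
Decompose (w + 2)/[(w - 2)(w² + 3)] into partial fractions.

At w=2: P = (1·2 + 2)/(2² + 3) = 4/7. Q = -P = -4/7, R = 1 - 2·P = -1/7
Result: (4/7)/(w - 2) - ((4/7)w + 1/7)/(w² + 3)


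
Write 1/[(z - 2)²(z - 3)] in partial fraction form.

Cover-up at z=3: γ = 1/(3 - 2)² = 1. Cover-up at z=2: β = 1/(2 - 3) = -1. Comparing z² coeff: α = -γ = -1
Result: -1/(z - 2) - 1/(z - 2)² + 1/(z - 3)


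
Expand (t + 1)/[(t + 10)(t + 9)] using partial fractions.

At t=-10: α = (1·(-10) + 1)/(-10 + 9) = 9. At t=-9: β = (1·(-9) + 1)/(-9 + 10) = -8
Result: 9/(t + 10) - 8/(t + 9)


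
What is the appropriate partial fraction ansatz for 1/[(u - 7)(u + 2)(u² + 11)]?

Two linear + quadratic: α/(u - 7) + β/(u + 2) + (γu + δ)/(u² + 11)


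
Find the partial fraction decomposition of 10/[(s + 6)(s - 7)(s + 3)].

Using cover-up method: A = 10/39, B = 1/13, C = -1/3
Result: (10/39)/(s + 6) + (1/13)/(s - 7) - (1/3)/(s + 3)


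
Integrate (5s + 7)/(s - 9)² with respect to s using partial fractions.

Decompose: P = 5, Q = 5·9 + 7 = 52, so (5s + 7)/(s - 9)² = 5/(s - 9) + 52/(s - 9)². Integrate: ∫ P/(s - 9) ds = 5 ln|(s - 9)|; ∫ Q/(s - 9)² ds = -52/(s - 9). Sum: 5 ln|(s - 9)| - 52/(s - 9) + C


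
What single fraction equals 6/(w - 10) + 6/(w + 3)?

Common denominator (w - 10)(w + 3). Numerator: 6(w + 3) + 6(w - 10) = (6w + 18) + (6w - 60) = 12w - 42
Result: (12w - 42)/[(w - 10)(w + 3)]


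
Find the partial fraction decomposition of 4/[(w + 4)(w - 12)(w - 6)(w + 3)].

Using Heaviside cover-up: (-1/40)/(w + 4) + (1/360)/(w - 12) - (1/135)/(w - 6) + (4/135)/(w + 3)


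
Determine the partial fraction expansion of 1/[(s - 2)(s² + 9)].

Cover-up at s = 2: P = 1/(2² + 9) = 1/13. Then Q = -P = -1/13, R = -P·(0 + 2) = -2/13
Result: (1/13)/(s - 2) - ((1/13)s + 2/13)/(s² + 9)


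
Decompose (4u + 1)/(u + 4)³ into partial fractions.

(4u + 1) = P(u + 4)² + Q(u + 4) + R. At u = -4: R = 4·(-4) + 1 = -15. Coefficients: P = 0, Q = 4
Result: 4/(u + 4)² - 15/(u + 4)³


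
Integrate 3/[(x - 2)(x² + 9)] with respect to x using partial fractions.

Cover-up at x=2: α = 3/(2²+9) = 3/13. Coeff matching: β = -3/13, γ = -6/13. Decomposition: (3/13)/(x - 2) - ((3/13)x + 6/13)/(x² + 9). Integrate: linear → ln, quadratic → (1/2)ln + arctan: (3/13) ln|(x - 2)| - (3/26) ln(x² + 9) - (2/13) arctan(x/3) + C


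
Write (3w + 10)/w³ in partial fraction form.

(3w + 10) = Pw² + Qw + R. At w = 0: R = 3·0 + 10 = 10. Coefficients: P = 0, Q = 3
Result: 3/w² + 10/w³


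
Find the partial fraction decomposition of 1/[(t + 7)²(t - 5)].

Cover-up at t=5: C = 1/(5 + 7)² = 1/144. Cover-up at t=-7: B = 1/(-7 - 5) = -1/12. Comparing t² coeff: A = -C = -1/144
Result: (-1/144)/(t + 7) - (1/12)/(t + 7)² + (1/144)/(t - 5)


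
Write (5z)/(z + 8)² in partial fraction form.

(5z) = P(z + 8) + Q. At z = -8: Q = 5·(-8) + 0 = -40. Coeff of z: P = 5
Result: 5/(z + 8) - 40/(z + 8)²


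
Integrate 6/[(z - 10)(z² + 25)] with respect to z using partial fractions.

Cover-up at z=10: A = 6/(10²+25) = 6/125. Coeff matching: B = -6/125, C = -12/25. Decomposition: (6/125)/(z - 10) - ((6/125)z + 12/25)/(z² + 25). Integrate: linear → ln, quadratic → (1/2)ln + arctan: (6/125) ln|(z - 10)| - (3/125) ln(z² + 25) - (12/125) arctan(z/5) + C


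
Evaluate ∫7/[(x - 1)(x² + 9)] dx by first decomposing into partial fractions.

Cover-up at x=1: α = 7/(1²+9) = 7/10. Coeff matching: β = -7/10, γ = -7/10. Decomposition: (7/10)/(x - 1) - ((7/10)x + 7/10)/(x² + 9). Integrate: linear → ln, quadratic → (1/2)ln + arctan: (7/10) ln|(x - 1)| - (7/20) ln(x² + 9) - (7/30) arctan(x/3) + C


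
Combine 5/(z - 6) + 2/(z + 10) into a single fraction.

Common denominator (z - 6)(z + 10). Numerator: 5(z + 10) + 2(z - 6) = (5z + 50) + (2z - 12) = 7z + 38
Result: (7z + 38)/[(z - 6)(z + 10)]


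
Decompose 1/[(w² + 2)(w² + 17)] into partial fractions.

Coefficient matching gives P = R = 0, Q = 1/(17-2) = 1/15, S = -Q = -1/15
Result: (1/15)/(w² + 2) - (1/15)/(w² + 17)


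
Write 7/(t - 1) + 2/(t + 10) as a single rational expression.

Common denominator (t - 1)(t + 10). Numerator: 7(t + 10) + 2(t - 1) = (7t + 70) + (2t - 2) = 9t + 68
Result: (9t + 68)/[(t - 1)(t + 10)]


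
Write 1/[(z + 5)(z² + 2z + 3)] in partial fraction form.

Cover-up at z = -5: α = 1/((-5)² + 2·(-5) + 3) = 1/18. Then β = -α = -1/18, γ = -α·(2 - 5) = 1/6
Result: (1/18)/(z + 5) - ((1/18)z - 1/6)/(z² + 2z + 3)


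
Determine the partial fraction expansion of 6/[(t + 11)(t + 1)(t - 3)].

Using cover-up method: α = 3/70, β = -3/20, γ = 3/28
Result: (3/70)/(t + 11) - (3/20)/(t + 1) + (3/28)/(t - 3)


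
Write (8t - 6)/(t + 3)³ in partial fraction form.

(8t - 6) = P(t + 3)² + Q(t + 3) + R. At t = -3: R = 8·(-3) - 6 = -30. Coefficients: P = 0, Q = 8
Result: 8/(t + 3)² - 30/(t + 3)³


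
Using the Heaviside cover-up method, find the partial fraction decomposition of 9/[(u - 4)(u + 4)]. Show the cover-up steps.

Cover (u - 4): set u=4, get P = 9/(4 + 4) = 9/8. Cover (u + 4): set u=-4, get Q = 9/(-4 - 4) = -9/8.
Result: (9/8)/(u - 4) - (9/8)/(u + 4)


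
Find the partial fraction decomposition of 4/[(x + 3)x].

4/(x + 3)x = α/(x + 3) + β/x. α = 4/(-3 - 0) = -4/3, β = 4/(0 + 3) = 4/3
Result: (-4/3)/(x + 3) + (4/3)/x


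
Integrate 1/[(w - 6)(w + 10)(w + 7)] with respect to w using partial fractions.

Cover-up: α = 1/208, β = 1/48, γ = -1/39. Decomposition: (1/208)/(w - 6) + (1/48)/(w + 10) - (1/39)/(w + 7). Integrate each term: (1/208) ln|(w - 6)| + (1/48) ln|(w + 10)| - (1/39) ln|(w + 7)| + C


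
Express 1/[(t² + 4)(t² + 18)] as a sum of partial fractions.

Coefficient matching gives P = R = 0, Q = 1/(18-4) = 1/14, S = -Q = -1/14
Result: (1/14)/(t² + 4) - (1/14)/(t² + 18)


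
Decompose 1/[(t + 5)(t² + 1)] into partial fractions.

Cover-up at t = -5: A = 1/((-5)² + 1) = 1/26. Then B = -A = -1/26, C = -A·(0 - 5) = 5/26
Result: (1/26)/(t + 5) - ((1/26)t - 5/26)/(t² + 1)


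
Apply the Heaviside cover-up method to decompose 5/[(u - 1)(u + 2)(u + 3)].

Cover (u - 1), u=1: A = 5/[(1 + 2)(1 + 3)] = 5/12. Cover (u + 2), u=-2: B = 5/[(-2 - 1)(-2 + 3)] = -5/3. Cover (u + 3), u=-3: C = 5/[(-3 - 1)(-3 + 2)] = 5/4.
Result: (5/12)/(u - 1) - (5/3)/(u + 2) + (5/4)/(u + 3)


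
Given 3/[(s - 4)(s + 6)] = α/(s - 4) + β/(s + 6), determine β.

Cover-up at s = -6: β = 3/(-6 - 4) = -3/10


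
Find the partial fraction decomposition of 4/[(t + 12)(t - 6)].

4/(t + 12)(t - 6) = α/(t + 12) + β/(t - 6). α = 4/(-12 - 6) = -2/9, β = 4/(6 + 12) = 2/9
Result: (-2/9)/(t + 12) + (2/9)/(t - 6)


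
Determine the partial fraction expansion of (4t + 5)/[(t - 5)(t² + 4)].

At t=5: α = (4·5 + 5)/(5² + 4) = 25/29. β = -α = -25/29, γ = 4 - 5·α = -9/29
Result: (25/29)/(t - 5) - ((25/29)t + 9/29)/(t² + 4)


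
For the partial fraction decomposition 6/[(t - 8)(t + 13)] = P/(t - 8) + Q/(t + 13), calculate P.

Cover-up at t = 8: P = 6/(8 + 13) = 6/21 = 2/7


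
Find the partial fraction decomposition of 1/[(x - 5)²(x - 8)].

Cover-up at x=8: R = 1/(8 - 5)² = 1/9. Cover-up at x=5: Q = 1/(5 - 8) = -1/3. Comparing x² coeff: P = -R = -1/9
Result: (-1/9)/(x - 5) - (1/3)/(x - 5)² + (1/9)/(x - 8)


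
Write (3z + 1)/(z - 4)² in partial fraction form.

(3z + 1) = A(z - 4) + B. At z = 4: B = 3·4 + 1 = 13. Coeff of z: A = 3
Result: 3/(z - 4) + 13/(z - 4)²


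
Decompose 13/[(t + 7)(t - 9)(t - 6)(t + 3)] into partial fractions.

Using Heaviside cover-up: (-1/64)/(t + 7) + (13/576)/(t - 9) - (1/27)/(t - 6) + (13/432)/(t + 3)


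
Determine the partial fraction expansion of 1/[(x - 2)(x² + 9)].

Cover-up at x = 2: α = 1/(2² + 9) = 1/13. Then β = -α = -1/13, γ = -α·(0 + 2) = -2/13
Result: (1/13)/(x - 2) - ((1/13)x + 2/13)/(x² + 9)


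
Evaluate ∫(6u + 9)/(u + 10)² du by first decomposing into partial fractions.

Decompose: A = 6, B = 6·(-10) + 9 = -51, so (6u + 9)/(u + 10)² = 6/(u + 10) - 51/(u + 10)². Integrate: ∫ A/(u + 10) du = 6 ln|(u + 10)|; ∫ B/(u + 10)² du = 51/(u + 10). Sum: 6 ln|(u + 10)| + 51/(u + 10) + C


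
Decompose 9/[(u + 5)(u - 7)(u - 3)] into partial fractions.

Using cover-up method: P = 3/32, Q = 3/16, R = -9/32
Result: (3/32)/(u + 5) + (3/16)/(u - 7) - (9/32)/(u - 3)


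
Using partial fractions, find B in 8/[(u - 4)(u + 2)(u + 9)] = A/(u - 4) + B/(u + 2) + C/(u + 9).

Cover-up at u = -2: B = 8/[(-2 - 4)(-2 + 9)] = 8/[(-6)(7)] = -8/42 = -4/21


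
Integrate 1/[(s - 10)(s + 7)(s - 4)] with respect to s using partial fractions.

Cover-up: α = 1/102, β = 1/187, γ = -1/66. Decomposition: (1/102)/(s - 10) + (1/187)/(s + 7) - (1/66)/(s - 4). Integrate each term: (1/102) ln|(s - 10)| + (1/187) ln|(s + 7)| - (1/66) ln|(s - 4)| + C


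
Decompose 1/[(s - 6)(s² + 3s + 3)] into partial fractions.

Cover-up at s = 6: α = 1/(6² + 3·6 + 3) = 1/57. Then β = -α = -1/57, γ = -α·(3 + 6) = -3/19
Result: (1/57)/(s - 6) - ((1/57)s + 3/19)/(s² + 3s + 3)


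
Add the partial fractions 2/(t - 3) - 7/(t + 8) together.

Common denominator (t - 3)(t + 8). Numerator: 2(t + 8) - 7(t - 3) = (2t + 16) - (7t - 21) = -5t + 37
Result: (-5t + 37)/[(t - 3)(t + 8)]


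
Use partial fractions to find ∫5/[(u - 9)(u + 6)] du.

Decompose: 5/[(u - 9)(u + 6)] = (1/3)/(u - 9) - (1/3)/(u + 6). Integrate each term: (1/3) ln|(u - 9)| - (1/3) ln|(u + 6)| + C


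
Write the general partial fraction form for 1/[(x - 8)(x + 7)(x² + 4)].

Two linear + quadratic: A/(x - 8) + B/(x + 7) + (Cx + D)/(x² + 4)


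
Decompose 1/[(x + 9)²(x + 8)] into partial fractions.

Cover-up at x=-8: R = 1/(-8 + 9)² = 1. Cover-up at x=-9: Q = 1/(-9 + 8) = -1. Comparing x² coeff: P = -R = -1
Result: -1/(x + 9) - 1/(x + 9)² + 1/(x + 8)


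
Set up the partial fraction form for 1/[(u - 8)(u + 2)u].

Three distinct linear factors: A/(u - 8) + B/(u + 2) + C/u


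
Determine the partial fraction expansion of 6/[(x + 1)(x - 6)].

6/(x + 1)(x - 6) = A/(x + 1) + B/(x - 6). A = 6/(-1 - 6) = -6/7, B = 6/(6 + 1) = 6/7
Result: (-6/7)/(x + 1) + (6/7)/(x - 6)


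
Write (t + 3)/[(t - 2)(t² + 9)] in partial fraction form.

At t=2: α = (1·2 + 3)/(2² + 9) = 5/13. β = -α = -5/13, γ = 1 - 2·α = 3/13
Result: (5/13)/(t - 2) - ((5/13)t - 3/13)/(t² + 9)


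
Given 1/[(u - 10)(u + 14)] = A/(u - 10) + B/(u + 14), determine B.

Cover-up at u = -14: B = 1/(-14 - 10) = -1/24


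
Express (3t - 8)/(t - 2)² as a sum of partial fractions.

(3t - 8) = A(t - 2) + B. At t = 2: B = 3·2 - 8 = -2. Coeff of t: A = 3
Result: 3/(t - 2) - 2/(t - 2)²


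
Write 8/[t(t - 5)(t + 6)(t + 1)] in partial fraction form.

Using Heaviside cover-up: (-4/15)/t + (4/165)/(t - 5) - (4/165)/(t + 6) + (4/15)/(t + 1)


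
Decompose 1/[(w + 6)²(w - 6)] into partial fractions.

Cover-up at w=6: γ = 1/(6 + 6)² = 1/144. Cover-up at w=-6: β = 1/(-6 - 6) = -1/12. Comparing w² coeff: α = -γ = -1/144
Result: (-1/144)/(w + 6) - (1/12)/(w + 6)² + (1/144)/(w - 6)


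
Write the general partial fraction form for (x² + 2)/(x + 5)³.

Repeated linear factor (power 3): A/(x + 5) + B/(x + 5)² + C/(x + 5)³


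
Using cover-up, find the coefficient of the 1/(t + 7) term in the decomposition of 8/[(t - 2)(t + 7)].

Cover (t + 7), set t=-7: 8/((t - 2) at t=-7) = 8/(-9) = -8/9


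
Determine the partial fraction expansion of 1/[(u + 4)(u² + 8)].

Cover-up at u = -4: P = 1/((-4)² + 8) = 1/24. Then Q = -P = -1/24, R = -P·(0 - 4) = 1/6
Result: (1/24)/(u + 4) - ((1/24)u - 1/6)/(u² + 8)


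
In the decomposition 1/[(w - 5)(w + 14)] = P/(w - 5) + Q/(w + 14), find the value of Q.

Cover-up at w = -14: Q = 1/(-14 - 5) = -1/19


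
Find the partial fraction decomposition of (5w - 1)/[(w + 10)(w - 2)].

At w=-10: α = (5·(-10) - 1)/(-10 - 2) = 17/4. At w=2: β = (5·2 - 1)/(2 + 10) = 3/4
Result: (17/4)/(w + 10) + (3/4)/(w - 2)


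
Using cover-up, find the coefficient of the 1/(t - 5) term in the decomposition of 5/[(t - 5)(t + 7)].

Cover (t - 5), set t=5: 5/((t + 7) at t=5) = 5/(12) = 5/12


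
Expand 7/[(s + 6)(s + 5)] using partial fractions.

7/(s + 6)(s + 5) = A/(s + 6) + B/(s + 5). A = 7/(-6 + 5) = -7, B = 7/(-5 + 6) = 7
Result: -7/(s + 6) + 7/(s + 5)


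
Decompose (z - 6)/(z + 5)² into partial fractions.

(z - 6) = P(z + 5) + Q. At z = -5: Q = 1·(-5) - 6 = -11. Coeff of z: P = 1
Result: 1/(z + 5) - 11/(z + 5)²


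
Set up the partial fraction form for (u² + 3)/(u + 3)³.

Repeated linear factor (power 3): A/(u + 3) + B/(u + 3)² + C/(u + 3)³


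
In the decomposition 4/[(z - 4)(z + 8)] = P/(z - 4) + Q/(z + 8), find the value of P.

Cover-up at z = 4: P = 4/(4 + 8) = 4/12 = 1/3


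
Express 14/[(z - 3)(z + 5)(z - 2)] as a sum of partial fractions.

Using cover-up method: P = 7/4, Q = 1/4, R = -2
Result: (7/4)/(z - 3) + (1/4)/(z + 5) - 2/(z - 2)


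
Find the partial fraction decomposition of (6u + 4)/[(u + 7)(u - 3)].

At u=-7: α = (6·(-7) + 4)/(-7 - 3) = 19/5. At u=3: β = (6·3 + 4)/(3 + 7) = 11/5
Result: (19/5)/(u + 7) + (11/5)/(u - 3)


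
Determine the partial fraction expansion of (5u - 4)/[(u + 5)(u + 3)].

At u=-5: α = (5·(-5) - 4)/(-5 + 3) = 29/2. At u=-3: β = (5·(-3) - 4)/(-3 + 5) = -19/2
Result: (29/2)/(u + 5) - (19/2)/(u + 3)


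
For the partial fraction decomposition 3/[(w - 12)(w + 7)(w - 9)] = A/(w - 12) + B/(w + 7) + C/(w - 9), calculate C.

Cover-up at w = 9: C = 3/[(9 - 12)(9 + 7)] = 3/[(-3)(16)] = -3/48 = -1/16


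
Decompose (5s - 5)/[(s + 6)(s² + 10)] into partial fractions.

At s=-6: α = (5·(-6) - 5)/((-6)² + 10) = -35/46. β = -α = 35/46, γ = 5 - (-6)·α = 10/23
Result: (-35/46)/(s + 6) + ((35/46)s + 10/23)/(s² + 10)


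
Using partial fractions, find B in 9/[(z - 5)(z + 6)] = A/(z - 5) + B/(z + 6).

Cover-up at z = -6: B = 9/(-6 - 5) = -9/11


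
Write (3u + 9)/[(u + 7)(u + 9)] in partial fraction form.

At u=-7: P = (3·(-7) + 9)/(-7 + 9) = -6. At u=-9: Q = (3·(-9) + 9)/(-9 + 7) = 9
Result: -6/(u + 7) + 9/(u + 9)


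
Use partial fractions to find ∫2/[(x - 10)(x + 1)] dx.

Decompose: 2/[(x - 10)(x + 1)] = (2/11)/(x - 10) - (2/11)/(x + 1). Integrate each term: (2/11) ln|(x - 10)| - (2/11) ln|(x + 1)| + C


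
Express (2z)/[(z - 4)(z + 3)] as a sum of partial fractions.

At z=4: α = (2·4 + 0)/(4 + 3) = 8/7. At z=-3: β = (2·(-3) + 0)/(-3 - 4) = 6/7
Result: (8/7)/(z - 4) + (6/7)/(z + 3)


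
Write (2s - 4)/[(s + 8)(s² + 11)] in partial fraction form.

At s=-8: α = (2·(-8) - 4)/((-8)² + 11) = -4/15. β = -α = 4/15, γ = 2 - (-8)·α = -2/15
Result: (-4/15)/(s + 8) + ((4/15)s - 2/15)/(s² + 11)


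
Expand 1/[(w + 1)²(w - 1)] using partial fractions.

Cover-up at w=1: γ = 1/(1 + 1)² = 1/4. Cover-up at w=-1: β = 1/(-1 - 1) = -1/2. Comparing w² coeff: α = -γ = -1/4
Result: (-1/4)/(w + 1) - (1/2)/(w + 1)² + (1/4)/(w - 1)


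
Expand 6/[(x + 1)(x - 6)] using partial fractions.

6/(x + 1)(x - 6) = A/(x + 1) + B/(x - 6). A = 6/(-1 - 6) = -6/7, B = 6/(6 + 1) = 6/7
Result: (-6/7)/(x + 1) + (6/7)/(x - 6)


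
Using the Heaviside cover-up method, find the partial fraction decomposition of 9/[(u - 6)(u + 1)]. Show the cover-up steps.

Cover (u - 6): set u=6, get α = 9/(6 + 1) = 9/7. Cover (u + 1): set u=-1, get β = 9/(-1 - 6) = -9/7.
Result: (9/7)/(u - 6) - (9/7)/(u + 1)


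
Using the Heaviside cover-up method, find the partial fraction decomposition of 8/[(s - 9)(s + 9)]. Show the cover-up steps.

Cover (s - 9): set s=9, get A = 8/(9 + 9) = 4/9. Cover (s + 9): set s=-9, get B = 8/(-9 - 9) = -4/9.
Result: (4/9)/(s - 9) - (4/9)/(s + 9)


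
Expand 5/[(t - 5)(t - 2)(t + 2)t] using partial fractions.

Using Heaviside cover-up: (1/21)/(t - 5) - (5/24)/(t - 2) - (5/56)/(t + 2) + (1/4)/t


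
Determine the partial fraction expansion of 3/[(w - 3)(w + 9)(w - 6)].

Using cover-up method: P = -1/12, Q = 1/60, R = 1/15
Result: (-1/12)/(w - 3) + (1/60)/(w + 9) + (1/15)/(w - 6)


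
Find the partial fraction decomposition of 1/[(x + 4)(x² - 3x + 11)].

Cover-up at x = -4: α = 1/((-4)² - 3·(-4) + 11) = 1/39. Then β = -α = -1/39, γ = -α·(-3 - 4) = 7/39
Result: (1/39)/(x + 4) - ((1/39)x - 7/39)/(x² - 3x + 11)


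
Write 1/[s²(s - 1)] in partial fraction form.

Cover-up at s=1: C = 1/(1 - 0)² = 1. Cover-up at s=0: B = 1/(0 - 1) = -1. Comparing s² coeff: A = -C = -1
Result: -1/s - 1/s² + 1/(s - 1)


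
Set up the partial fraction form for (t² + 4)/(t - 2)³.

Repeated linear factor (power 3): P/(t - 2) + Q/(t - 2)² + R/(t - 2)³


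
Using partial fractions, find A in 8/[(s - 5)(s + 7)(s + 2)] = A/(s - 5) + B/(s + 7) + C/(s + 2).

Cover-up at s = 5: A = 8/[(5 + 7)(5 + 2)] = 8/[(12)(7)] = 8/84 = 2/21


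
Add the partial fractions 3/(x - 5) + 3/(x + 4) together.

Common denominator (x - 5)(x + 4). Numerator: 3(x + 4) + 3(x - 5) = (3x + 12) + (3x - 15) = 6x - 3
Result: (6x - 3)/[(x - 5)(x + 4)]


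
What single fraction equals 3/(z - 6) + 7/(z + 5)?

Common denominator (z - 6)(z + 5). Numerator: 3(z + 5) + 7(z - 6) = (3z + 15) + (7z - 42) = 10z - 27
Result: (10z - 27)/[(z - 6)(z + 5)]


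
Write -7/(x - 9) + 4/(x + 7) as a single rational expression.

Common denominator (x - 9)(x + 7). Numerator: -7(x + 7) + 4(x - 9) = (-7x - 49) + (4x - 36) = -3x - 85
Result: (-3x - 85)/[(x - 9)(x + 7)]


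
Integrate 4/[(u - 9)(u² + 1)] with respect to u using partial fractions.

Cover-up at u=9: P = 4/(9²+1) = 2/41. Coeff matching: Q = -2/41, R = -18/41. Decomposition: (2/41)/(u - 9) - ((2/41)u + 18/41)/(u² + 1). Integrate: linear → ln, quadratic → (1/2)ln + arctan: (2/41) ln|(u - 9)| - (1/41) ln(u² + 1) - (18/41) arctan(u) + C


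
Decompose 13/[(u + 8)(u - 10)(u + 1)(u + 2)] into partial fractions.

Using Heaviside cover-up: (-13/756)/(u + 8) + (13/2376)/(u - 10) - (13/77)/(u + 1) + (13/72)/(u + 2)


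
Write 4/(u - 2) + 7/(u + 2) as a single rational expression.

Common denominator (u - 2)(u + 2). Numerator: 4(u + 2) + 7(u - 2) = (4u + 8) + (7u - 14) = 11u - 6
Result: (11u - 6)/[(u - 2)(u + 2)]


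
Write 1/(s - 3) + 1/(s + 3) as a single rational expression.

Common denominator (s - 3)(s + 3). Numerator: 1(s + 3) + 1(s - 3) = (s + 3) + (s - 3) = 2s
Result: (2s)/[(s - 3)(s + 3)]


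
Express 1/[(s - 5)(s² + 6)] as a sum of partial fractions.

Cover-up at s = 5: P = 1/(5² + 6) = 1/31. Then Q = -P = -1/31, R = -P·(0 + 5) = -5/31
Result: (1/31)/(s - 5) - ((1/31)s + 5/31)/(s² + 6)


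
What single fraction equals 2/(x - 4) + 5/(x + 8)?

Common denominator (x - 4)(x + 8). Numerator: 2(x + 8) + 5(x - 4) = (2x + 16) + (5x - 20) = 7x - 4
Result: (7x - 4)/[(x - 4)(x + 8)]


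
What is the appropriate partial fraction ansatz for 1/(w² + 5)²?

Repeated quadratic factor: (αw + β)/(w² + 5) + (γw + δ)/(w² + 5)²


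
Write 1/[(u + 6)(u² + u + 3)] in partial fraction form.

Cover-up at u = -6: A = 1/((-6)² + 1·(-6) + 3) = 1/33. Then B = -A = -1/33, C = -A·(1 - 6) = 5/33
Result: (1/33)/(u + 6) - ((1/33)u - 5/33)/(u² + u + 3)


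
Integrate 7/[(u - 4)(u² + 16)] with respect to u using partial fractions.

Cover-up at u=4: α = 7/(4²+16) = 7/32. Coeff matching: β = -7/32, γ = -7/8. Decomposition: (7/32)/(u - 4) - ((7/32)u + 7/8)/(u² + 16). Integrate: linear → ln, quadratic → (1/2)ln + arctan: (7/32) ln|(u - 4)| - (7/64) ln(u² + 16) - (7/32) arctan(u/4) + C


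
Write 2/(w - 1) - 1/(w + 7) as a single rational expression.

Common denominator (w - 1)(w + 7). Numerator: 2(w + 7) - 1(w - 1) = (2w + 14) - (w - 1) = w + 15
Result: (w + 15)/[(w - 1)(w + 7)]


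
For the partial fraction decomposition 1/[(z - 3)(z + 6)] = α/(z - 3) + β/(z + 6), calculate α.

Cover-up at z = 3: α = 1/(3 + 6) = 1/9


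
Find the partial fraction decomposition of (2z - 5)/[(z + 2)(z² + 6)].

At z=-2: P = (2·(-2) - 5)/((-2)² + 6) = -9/10. Q = -P = 9/10, R = 2 - (-2)·P = 1/5
Result: (-9/10)/(z + 2) + ((9/10)z + 1/5)/(z² + 6)


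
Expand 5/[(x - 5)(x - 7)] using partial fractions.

5/(x - 5)(x - 7) = A/(x - 5) + B/(x - 7). A = 5/(5 - 7) = -5/2, B = 5/(7 - 5) = 5/2
Result: (-5/2)/(x - 5) + (5/2)/(x - 7)


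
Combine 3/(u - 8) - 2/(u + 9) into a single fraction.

Common denominator (u - 8)(u + 9). Numerator: 3(u + 9) - 2(u - 8) = (3u + 27) - (2u - 16) = u + 43
Result: (u + 43)/[(u - 8)(u + 9)]


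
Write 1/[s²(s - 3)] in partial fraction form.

Cover-up at s=3: C = 1/(3 - 0)² = 1/9. Cover-up at s=0: B = 1/(0 - 3) = -1/3. Comparing s² coeff: A = -C = -1/9
Result: (-1/9)/s - (1/3)/s² + (1/9)/(s - 3)


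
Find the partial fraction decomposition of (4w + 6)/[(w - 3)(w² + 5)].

At w=3: P = (4·3 + 6)/(3² + 5) = 9/7. Q = -P = -9/7, R = 4 - 3·P = 1/7
Result: (9/7)/(w - 3) - ((9/7)w - 1/7)/(w² + 5)


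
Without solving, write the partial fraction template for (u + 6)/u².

Repeated linear factor: A/u + B/u²


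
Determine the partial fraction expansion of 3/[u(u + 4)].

3/u(u + 4) = A/u + B/(u + 4). A = 3/(0 + 4) = 3/4, B = 3/(-4 - 0) = -3/4
Result: (3/4)/u - (3/4)/(u + 4)


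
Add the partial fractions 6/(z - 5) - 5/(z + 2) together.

Common denominator (z - 5)(z + 2). Numerator: 6(z + 2) - 5(z - 5) = (6z + 12) - (5z - 25) = z + 37
Result: (z + 37)/[(z - 5)(z + 2)]


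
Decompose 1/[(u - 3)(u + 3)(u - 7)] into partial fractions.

Using cover-up method: P = -1/24, Q = 1/60, R = 1/40
Result: (-1/24)/(u - 3) + (1/60)/(u + 3) + (1/40)/(u - 7)


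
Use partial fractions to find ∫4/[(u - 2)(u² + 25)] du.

Cover-up at u=2: A = 4/(2²+25) = 4/29. Coeff matching: B = -4/29, C = -8/29. Decomposition: (4/29)/(u - 2) - ((4/29)u + 8/29)/(u² + 25). Integrate: linear → ln, quadratic → (1/2)ln + arctan: (4/29) ln|(u - 2)| - (2/29) ln(u² + 25) - (8/145) arctan(u/5) + C


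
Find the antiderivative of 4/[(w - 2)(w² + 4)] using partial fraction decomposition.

Cover-up at w=2: α = 4/(2²+4) = 1/2. Coeff matching: β = -1/2, γ = -1. Decomposition: (1/2)/(w - 2) - ((1/2)w + 1)/(w² + 4). Integrate: linear → ln, quadratic → (1/2)ln + arctan: (1/2) ln|(w - 2)| - (1/4) ln(w² + 4) - (1/2) arctan(w/2) + C


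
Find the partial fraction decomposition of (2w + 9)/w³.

(2w + 9) = Aw² + Bw + C. At w = 0: C = 2·0 + 9 = 9. Coefficients: A = 0, B = 2
Result: 2/w² + 9/w³


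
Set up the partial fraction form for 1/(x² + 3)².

Repeated quadratic factor: (Px + Q)/(x² + 3) + (Rx + S)/(x² + 3)²


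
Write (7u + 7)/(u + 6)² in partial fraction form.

(7u + 7) = α(u + 6) + β. At u = -6: β = 7·(-6) + 7 = -35. Coeff of u: α = 7
Result: 7/(u + 6) - 35/(u + 6)²


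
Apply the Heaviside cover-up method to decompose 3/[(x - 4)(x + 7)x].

Cover (x - 4), x=4: α = 3/[(4 + 7)(4 - 0)] = 3/44. Cover (x + 7), x=-7: β = 3/[(-7 - 4)(-7 - 0)] = 3/77. Cover x, x=0: γ = 3/[(0 - 4)(0 + 7)] = -3/28.
Result: (3/44)/(x - 4) + (3/77)/(x + 7) - (3/28)/x


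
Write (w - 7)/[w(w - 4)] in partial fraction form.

At w=0: P = (1·0 - 7)/(0 - 4) = 7/4. At w=4: Q = (1·4 - 7)/(4 - 0) = -3/4
Result: (7/4)/w - (3/4)/(w - 4)


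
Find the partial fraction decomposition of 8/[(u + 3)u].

8/(u + 3)u = P/(u + 3) + Q/u. P = 8/(-3 - 0) = -8/3, Q = 8/(0 + 3) = 8/3
Result: (-8/3)/(u + 3) + (8/3)/u


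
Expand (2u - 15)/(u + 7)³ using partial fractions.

(2u - 15) = A(u + 7)² + B(u + 7) + C. At u = -7: C = 2·(-7) - 15 = -29. Coefficients: A = 0, B = 2
Result: 2/(u + 7)² - 29/(u + 7)³


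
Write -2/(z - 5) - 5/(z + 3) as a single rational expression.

Common denominator (z - 5)(z + 3). Numerator: -2(z + 3) - 5(z - 5) = (-2z - 6) - (5z - 25) = -7z + 19
Result: (-7z + 19)/[(z - 5)(z + 3)]


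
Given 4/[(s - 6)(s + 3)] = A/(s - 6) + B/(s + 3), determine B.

Cover-up at s = -3: B = 4/(-3 - 6) = -4/9


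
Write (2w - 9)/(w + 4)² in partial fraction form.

(2w - 9) = α(w + 4) + β. At w = -4: β = 2·(-4) - 9 = -17. Coeff of w: α = 2
Result: 2/(w + 4) - 17/(w + 4)²


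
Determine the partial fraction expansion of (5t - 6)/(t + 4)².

(5t - 6) = P(t + 4) + Q. At t = -4: Q = 5·(-4) - 6 = -26. Coeff of t: P = 5
Result: 5/(t + 4) - 26/(t + 4)²


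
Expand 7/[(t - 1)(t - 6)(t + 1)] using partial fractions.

Using cover-up method: α = -7/10, β = 1/5, γ = 1/2
Result: (-7/10)/(t - 1) + (1/5)/(t - 6) + (1/2)/(t + 1)


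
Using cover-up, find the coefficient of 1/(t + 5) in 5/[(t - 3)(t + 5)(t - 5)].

Cover (t + 5), set t=-5: 5/[(-5 - 3)(-5 - 5)] = 1/16


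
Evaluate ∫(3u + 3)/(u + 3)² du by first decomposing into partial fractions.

Decompose: A = 3, B = 3·(-3) + 3 = -6, so (3u + 3)/(u + 3)² = 3/(u + 3) - 6/(u + 3)². Integrate: ∫ A/(u + 3) du = 3 ln|(u + 3)|; ∫ B/(u + 3)² du = 6/(u + 3). Sum: 3 ln|(u + 3)| + 6/(u + 3) + C


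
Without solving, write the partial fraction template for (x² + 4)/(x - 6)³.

Repeated linear factor (power 3): A/(x - 6) + B/(x - 6)² + C/(x - 6)³


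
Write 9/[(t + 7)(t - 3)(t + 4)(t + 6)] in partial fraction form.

Using Heaviside cover-up: (-3/10)/(t + 7) + (1/70)/(t - 3) - (3/14)/(t + 4) + (1/2)/(t + 6)


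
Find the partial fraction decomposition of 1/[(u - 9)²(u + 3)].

Cover-up at u=-3: R = 1/(-3 - 9)² = 1/144. Cover-up at u=9: Q = 1/(9 + 3) = 1/12. Comparing u² coeff: P = -R = -1/144
Result: (-1/144)/(u - 9) + (1/12)/(u - 9)² + (1/144)/(u + 3)


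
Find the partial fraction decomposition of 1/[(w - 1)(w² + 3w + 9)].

Cover-up at w = 1: A = 1/(1² + 3·1 + 9) = 1/13. Then B = -A = -1/13, C = -A·(3 + 1) = -4/13
Result: (1/13)/(w - 1) - ((1/13)w + 4/13)/(w² + 3w + 9)


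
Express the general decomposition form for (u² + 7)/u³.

Repeated linear factor (power 3): P/u + Q/u² + R/u³


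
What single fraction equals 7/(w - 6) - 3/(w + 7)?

Common denominator (w - 6)(w + 7). Numerator: 7(w + 7) - 3(w - 6) = (7w + 49) - (3w - 18) = 4w + 67
Result: (4w + 67)/[(w - 6)(w + 7)]


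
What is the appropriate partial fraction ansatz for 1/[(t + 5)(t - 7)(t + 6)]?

Three distinct linear factors: P/(t + 5) + Q/(t - 7) + R/(t + 6)


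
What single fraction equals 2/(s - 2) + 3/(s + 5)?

Common denominator (s - 2)(s + 5). Numerator: 2(s + 5) + 3(s - 2) = (2s + 10) + (3s - 6) = 5s + 4
Result: (5s + 4)/[(s - 2)(s + 5)]


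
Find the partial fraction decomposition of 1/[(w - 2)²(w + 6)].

Cover-up at w=-6: C = 1/(-6 - 2)² = 1/64. Cover-up at w=2: B = 1/(2 + 6) = 1/8. Comparing w² coeff: A = -C = -1/64
Result: (-1/64)/(w - 2) + (1/8)/(w - 2)² + (1/64)/(w + 6)


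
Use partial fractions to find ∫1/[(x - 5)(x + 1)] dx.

Decompose: 1/[(x - 5)(x + 1)] = (1/6)/(x - 5) - (1/6)/(x + 1). Integrate each term: (1/6) ln|(x - 5)| - (1/6) ln|(x + 1)| + C


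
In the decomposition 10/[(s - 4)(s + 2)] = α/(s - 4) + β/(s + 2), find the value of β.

Cover-up at s = -2: β = 10/(-2 - 4) = -10/6 = -5/3


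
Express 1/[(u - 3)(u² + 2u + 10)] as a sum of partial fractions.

Cover-up at u = 3: P = 1/(3² + 2·3 + 10) = 1/25. Then Q = -P = -1/25, R = -P·(2 + 3) = -1/5
Result: (1/25)/(u - 3) - ((1/25)u + 1/5)/(u² + 2u + 10)


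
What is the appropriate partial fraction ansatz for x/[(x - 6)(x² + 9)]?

Linear + irreducible quadratic: A/(x - 6) + (Bx + C)/(x² + 9)


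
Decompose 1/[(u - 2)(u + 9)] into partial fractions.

1/(u - 2)(u + 9) = P/(u - 2) + Q/(u + 9). P = 1/(2 + 9) = 1/11, Q = 1/(-9 - 2) = -1/11
Result: (1/11)/(u - 2) - (1/11)/(u + 9)


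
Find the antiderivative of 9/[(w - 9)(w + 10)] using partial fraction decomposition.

Decompose: 9/[(w - 9)(w + 10)] = (9/19)/(w - 9) - (9/19)/(w + 10). Integrate each term: (9/19) ln|(w - 9)| - (9/19) ln|(w + 10)| + C


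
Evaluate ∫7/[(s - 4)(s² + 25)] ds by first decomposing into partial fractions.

Cover-up at s=4: A = 7/(4²+25) = 7/41. Coeff matching: B = -7/41, C = -28/41. Decomposition: (7/41)/(s - 4) - ((7/41)s + 28/41)/(s² + 25). Integrate: linear → ln, quadratic → (1/2)ln + arctan: (7/41) ln|(s - 4)| - (7/82) ln(s² + 25) - (28/205) arctan(s/5) + C


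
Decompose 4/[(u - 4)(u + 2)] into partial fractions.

4/(u - 4)(u + 2) = α/(u - 4) + β/(u + 2). α = 4/(4 + 2) = 2/3, β = 4/(-2 - 4) = -2/3
Result: (2/3)/(u - 4) - (2/3)/(u + 2)


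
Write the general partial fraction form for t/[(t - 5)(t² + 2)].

Linear + irreducible quadratic: A/(t - 5) + (Bt + C)/(t² + 2)


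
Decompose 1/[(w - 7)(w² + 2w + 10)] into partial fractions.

Cover-up at w = 7: A = 1/(7² + 2·7 + 10) = 1/73. Then B = -A = -1/73, C = -A·(2 + 7) = -9/73
Result: (1/73)/(w - 7) - ((1/73)w + 9/73)/(w² + 2w + 10)


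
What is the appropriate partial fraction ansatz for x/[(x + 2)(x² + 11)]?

Linear + irreducible quadratic: α/(x + 2) + (βx + γ)/(x² + 11)


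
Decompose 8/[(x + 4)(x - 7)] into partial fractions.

8/(x + 4)(x - 7) = P/(x + 4) + Q/(x - 7). P = 8/(-4 - 7) = -8/11, Q = 8/(7 + 4) = 8/11
Result: (-8/11)/(x + 4) + (8/11)/(x - 7)


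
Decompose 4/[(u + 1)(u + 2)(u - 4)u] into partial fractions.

Using Heaviside cover-up: (4/5)/(u + 1) - (1/3)/(u + 2) + (1/30)/(u - 4) - (1/2)/u


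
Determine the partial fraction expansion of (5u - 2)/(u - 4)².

(5u - 2) = α(u - 4) + β. At u = 4: β = 5·4 - 2 = 18. Coeff of u: α = 5
Result: 5/(u - 4) + 18/(u - 4)²


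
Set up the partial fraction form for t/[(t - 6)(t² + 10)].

Linear + irreducible quadratic: A/(t - 6) + (Bt + C)/(t² + 10)


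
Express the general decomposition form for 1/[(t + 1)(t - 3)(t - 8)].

Three distinct linear factors: A/(t + 1) + B/(t - 3) + C/(t - 8)


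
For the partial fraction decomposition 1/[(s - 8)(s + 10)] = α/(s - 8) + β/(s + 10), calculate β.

Cover-up at s = -10: β = 1/(-10 - 8) = -1/18


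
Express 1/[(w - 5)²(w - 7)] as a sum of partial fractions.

Cover-up at w=7: R = 1/(7 - 5)² = 1/4. Cover-up at w=5: Q = 1/(5 - 7) = -1/2. Comparing w² coeff: P = -R = -1/4
Result: (-1/4)/(w - 5) - (1/2)/(w - 5)² + (1/4)/(w - 7)


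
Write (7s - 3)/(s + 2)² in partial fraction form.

(7s - 3) = P(s + 2) + Q. At s = -2: Q = 7·(-2) - 3 = -17. Coeff of s: P = 7
Result: 7/(s + 2) - 17/(s + 2)²


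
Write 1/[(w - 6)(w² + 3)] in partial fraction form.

Cover-up at w = 6: A = 1/(6² + 3) = 1/39. Then B = -A = -1/39, C = -A·(0 + 6) = -2/13
Result: (1/39)/(w - 6) - ((1/39)w + 2/13)/(w² + 3)


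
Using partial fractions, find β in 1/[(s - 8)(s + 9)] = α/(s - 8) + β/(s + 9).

Cover-up at s = -9: β = 1/(-9 - 8) = -1/17


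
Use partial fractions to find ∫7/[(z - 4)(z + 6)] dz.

Decompose: 7/[(z - 4)(z + 6)] = (7/10)/(z - 4) - (7/10)/(z + 6). Integrate each term: (7/10) ln|(z - 4)| - (7/10) ln|(z + 6)| + C


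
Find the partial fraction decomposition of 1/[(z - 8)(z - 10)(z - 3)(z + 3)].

Using Heaviside cover-up: (-1/110)/(z - 8) + (1/182)/(z - 10) + (1/210)/(z - 3) - (1/858)/(z + 3)


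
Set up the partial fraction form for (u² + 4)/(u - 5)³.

Repeated linear factor (power 3): α/(u - 5) + β/(u - 5)² + γ/(u - 5)³


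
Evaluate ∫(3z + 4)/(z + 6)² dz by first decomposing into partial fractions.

Decompose: α = 3, β = 3·(-6) + 4 = -14, so (3z + 4)/(z + 6)² = 3/(z + 6) - 14/(z + 6)². Integrate: ∫ α/(z + 6) dz = 3 ln|(z + 6)|; ∫ β/(z + 6)² dz = 14/(z + 6). Sum: 3 ln|(z + 6)| + 14/(z + 6) + C


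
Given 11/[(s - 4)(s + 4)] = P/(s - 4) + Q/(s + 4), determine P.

Cover-up at s = 4: P = 11/(4 + 4) = 11/8


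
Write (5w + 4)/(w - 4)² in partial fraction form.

(5w + 4) = A(w - 4) + B. At w = 4: B = 5·4 + 4 = 24. Coeff of w: A = 5
Result: 5/(w - 4) + 24/(w - 4)²


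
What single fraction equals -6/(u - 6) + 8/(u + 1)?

Common denominator (u - 6)(u + 1). Numerator: -6(u + 1) + 8(u - 6) = (-6u - 6) + (8u - 48) = 2u - 54
Result: (2u - 54)/[(u - 6)(u + 1)]


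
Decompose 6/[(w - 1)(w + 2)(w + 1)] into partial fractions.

Using cover-up method: P = 1, Q = 2, R = -3
Result: 1/(w - 1) + 2/(w + 2) - 3/(w + 1)


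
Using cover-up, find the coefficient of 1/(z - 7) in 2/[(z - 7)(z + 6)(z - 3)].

Cover (z - 7), set z=7: 2/[(7 + 6)(7 - 3)] = 1/26


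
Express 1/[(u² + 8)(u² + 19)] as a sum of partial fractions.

Coefficient matching gives A = C = 0, B = 1/(19-8) = 1/11, D = -B = -1/11
Result: (1/11)/(u² + 8) - (1/11)/(u² + 19)


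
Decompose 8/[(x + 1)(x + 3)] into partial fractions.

8/(x + 1)(x + 3) = α/(x + 1) + β/(x + 3). α = 8/(-1 + 3) = 4, β = 8/(-3 + 1) = -4
Result: 4/(x + 1) - 4/(x + 3)


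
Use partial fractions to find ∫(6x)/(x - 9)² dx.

Decompose: A = 6, B = 6·9 + 0 = 54, so (6x)/(x - 9)² = 6/(x - 9) + 54/(x - 9)². Integrate: ∫ A/(x - 9) dx = 6 ln|(x - 9)|; ∫ B/(x - 9)² dx = -54/(x - 9). Sum: 6 ln|(x - 9)| - 54/(x - 9) + C


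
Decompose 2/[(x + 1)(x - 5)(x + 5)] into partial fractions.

Using cover-up method: P = -1/12, Q = 1/30, R = 1/20
Result: (-1/12)/(x + 1) + (1/30)/(x - 5) + (1/20)/(x + 5)


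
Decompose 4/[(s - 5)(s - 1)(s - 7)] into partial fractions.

Using cover-up method: α = -1/2, β = 1/6, γ = 1/3
Result: (-1/2)/(s - 5) + (1/6)/(s - 1) + (1/3)/(s - 7)


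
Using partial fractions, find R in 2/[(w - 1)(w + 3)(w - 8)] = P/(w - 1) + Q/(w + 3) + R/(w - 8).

Cover-up at w = 8: R = 2/[(8 - 1)(8 + 3)] = 2/[(7)(11)] = 2/77


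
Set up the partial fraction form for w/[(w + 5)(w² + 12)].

Linear + irreducible quadratic: P/(w + 5) + (Qw + R)/(w² + 12)


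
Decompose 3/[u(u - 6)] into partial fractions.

3/u(u - 6) = α/u + β/(u - 6). α = 3/(0 - 6) = -1/2, β = 3/(6 - 0) = 1/2
Result: (-1/2)/u + (1/2)/(u - 6)


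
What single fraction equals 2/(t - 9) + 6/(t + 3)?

Common denominator (t - 9)(t + 3). Numerator: 2(t + 3) + 6(t - 9) = (2t + 6) + (6t - 54) = 8t - 48
Result: (8t - 48)/[(t - 9)(t + 3)]
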